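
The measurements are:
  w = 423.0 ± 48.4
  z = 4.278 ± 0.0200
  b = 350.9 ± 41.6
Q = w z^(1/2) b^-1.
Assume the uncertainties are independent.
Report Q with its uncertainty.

2.493 ± 0.411

Relative error in a monomial: (δQ/Q)² = Σ (nᵢ · δxᵢ/xᵢ)².
  (1·δw/w)² = (1×0.114)² = 0.0131;  (½·δz/z)² = (0.5×0.00468)² = 5.46e-06;  (-1·δb/b)² = (-1×0.119)² = 0.0141
δQ/Q = √(0.0272) = 0.165
Q = 2.493, so δQ = 0.165 × 2.493 = 0.411.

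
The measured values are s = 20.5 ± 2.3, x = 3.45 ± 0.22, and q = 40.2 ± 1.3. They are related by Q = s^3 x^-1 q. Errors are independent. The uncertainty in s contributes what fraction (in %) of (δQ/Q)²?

(δQ/Q)² = (3·δs/s)² + (-1·δx/x)² + (1·δq/q)²
  s term: (3×0.112)² = 0.113
  x term: (-1×0.0638)² = 0.00407
  q term: (1×0.0323)² = 0.00105
Total = 0.118. Share from s = 0.113/0.118 = 0.957.

95.7%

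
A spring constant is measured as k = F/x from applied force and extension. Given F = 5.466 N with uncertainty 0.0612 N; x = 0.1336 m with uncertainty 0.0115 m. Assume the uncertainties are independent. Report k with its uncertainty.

40.91 ± 3.55 N/m

Since k is a product/quotient, work with relative uncertainties:
  (1·δF/F)² = (1×0.0112)² = 0.000125;  (-1·δx/x)² = (-1×0.0861)² = 0.00741
δk/k = √(0.00753) = 0.0868
k = 40.91 N/m, so δk = 0.0868 × 40.91 = 3.55 N/m.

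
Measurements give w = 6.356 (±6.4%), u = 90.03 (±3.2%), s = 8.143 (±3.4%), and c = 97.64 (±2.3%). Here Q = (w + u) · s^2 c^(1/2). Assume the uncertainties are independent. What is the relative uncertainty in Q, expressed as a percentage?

7.53%

Let h = w + u = 96.39. δh = √(δw² + δu²) = √(0.165 + 8.30) = 2.91, so δh/h = 0.0302.
Q is then a monomial in h, s, c:
δQ/Q = √((δh/h)² + (2·δs/s)² + (½·δc/c)²) = √(0.000911 + 0.00462 + 0.000132) = 0.0753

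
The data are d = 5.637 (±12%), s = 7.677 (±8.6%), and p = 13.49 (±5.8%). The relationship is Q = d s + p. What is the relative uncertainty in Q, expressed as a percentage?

Let w = d·s = 43.28. δw/w = √((1·δd/d)² + (1·δs/s)²) = √(0.0144 + 0.00740) = 0.148, so δw = 6.39.
Q = w + p: δQ = √(δw² + δp²) = √(40.8 + 0.612) = 6.44
Q = 56.77, so δQ/Q = 6.44/56.77 = 0.113.

11.3%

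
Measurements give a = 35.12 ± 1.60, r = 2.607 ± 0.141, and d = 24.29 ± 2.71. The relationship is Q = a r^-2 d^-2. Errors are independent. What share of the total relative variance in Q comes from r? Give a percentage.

18.4%

(δQ/Q)² = (1·δa/a)² + (-2·δr/r)² + (-2·δd/d)²
  a term: (1×0.0456)² = 0.00208
  r term: (-2×0.0541)² = 0.0117
  d term: (-2×0.112)² = 0.0498
Total = 0.0636. Share from r = 0.0117/0.0636 = 0.184.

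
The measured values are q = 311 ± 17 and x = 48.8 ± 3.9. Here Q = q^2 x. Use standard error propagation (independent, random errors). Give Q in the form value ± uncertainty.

Relative error in a monomial: (δQ/Q)² = Σ (nᵢ · δxᵢ/xᵢ)².
  (2·δq/q)² = (2×0.0547)² = 0.0120;  (1·δx/x)² = (1×0.0799)² = 0.00639
δQ/Q = √(0.0183) = 0.135
Q = 4.72e+06, so δQ = 0.135 × 4.72e+06 = 6.39e+05.

(4.72 ± 0.639) × 10^6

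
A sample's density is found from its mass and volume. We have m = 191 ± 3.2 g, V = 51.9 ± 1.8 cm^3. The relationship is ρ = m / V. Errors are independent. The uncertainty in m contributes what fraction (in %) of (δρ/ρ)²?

18.9%

(δρ/ρ)² = (1·δm/m)² + (-1·δV/V)²
  m term: (1×0.0168)² = 0.000281
  V term: (-1×0.0347)² = 0.00120
Total = 0.00148. Share from m = 0.000281/0.00148 = 0.189.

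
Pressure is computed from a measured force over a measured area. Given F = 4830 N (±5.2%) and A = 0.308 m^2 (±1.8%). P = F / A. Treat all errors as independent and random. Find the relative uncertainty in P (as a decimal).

0.0550

For a monomial P ∝ F, A^-1, fractional errors add in quadrature:
  (1·δF/F)² = (1×0.0520)² = 0.00270;  (-1·δA/A)² = (-1×0.0180)² = 0.000324
δP/P = √(0.00303) = 0.0550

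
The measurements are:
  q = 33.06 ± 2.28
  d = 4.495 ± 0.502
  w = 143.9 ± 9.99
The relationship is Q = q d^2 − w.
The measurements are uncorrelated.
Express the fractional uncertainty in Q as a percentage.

29.9%

Let p = q·d^2 = 668.0. δp/p = √((1·δq/q)² + (2·δd/d)²) = √(0.00476 + 0.0499) = 0.234, so δp = 156.
Q = p − w: δQ = √(δp² + δw²) = √(24400 + 99.8) = 156
Q = 524.1, so δQ/Q = 156/524.1 = 0.299.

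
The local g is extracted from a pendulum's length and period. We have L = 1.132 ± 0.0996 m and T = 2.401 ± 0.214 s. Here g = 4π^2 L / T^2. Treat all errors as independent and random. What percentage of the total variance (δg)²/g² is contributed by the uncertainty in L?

19.6%

(δg/g)² = (1·δL/L)² + (-2·δT/T)²
  L term: (1×0.0880)² = 0.00774
  T term: (-2×0.0891)² = 0.0318
Total = 0.0395. Share from L = 0.00774/0.0395 = 0.196.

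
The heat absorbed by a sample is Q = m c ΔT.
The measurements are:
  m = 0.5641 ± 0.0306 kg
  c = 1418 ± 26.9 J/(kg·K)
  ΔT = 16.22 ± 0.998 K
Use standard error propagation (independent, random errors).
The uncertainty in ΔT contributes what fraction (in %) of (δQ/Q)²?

(δQ/Q)² = (1·δm/m)² + (1·δc/c)² + (1·δΔT/ΔT)²
  m term: (1×0.0542)² = 0.00294
  c term: (1×0.0190)² = 0.000360
  ΔT term: (1×0.0615)² = 0.00379
Total = 0.00709. Share from ΔT = 0.00379/0.00709 = 0.534.

53.4%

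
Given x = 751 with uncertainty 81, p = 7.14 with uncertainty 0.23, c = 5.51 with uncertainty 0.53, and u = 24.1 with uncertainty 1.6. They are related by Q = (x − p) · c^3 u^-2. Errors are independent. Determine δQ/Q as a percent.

Let w = x − p = 744. δw = √(δx² + δp²) = √(6560 + 0.0529) = 81.0, so δw/w = 0.109.
Q is then a monomial in w, c, u:
δQ/Q = √((δw/w)² + (3·δc/c)² + (-2·δu/u)²) = √(0.0119 + 0.0833 + 0.0176) = 0.336

33.6%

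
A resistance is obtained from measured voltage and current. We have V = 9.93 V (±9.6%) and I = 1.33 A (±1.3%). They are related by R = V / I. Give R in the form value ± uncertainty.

7.47 ± 0.723 Ω

R is a product of powers, so relative uncertainties combine in quadrature:
  (1·δV/V)² = (1×0.0960)² = 0.00922;  (-1·δI/I)² = (-1×0.0130)² = 0.000169
δR/R = √(0.00939) = 0.0969
R = 7.47 Ω, so δR = 0.0969 × 7.47 = 0.723 Ω.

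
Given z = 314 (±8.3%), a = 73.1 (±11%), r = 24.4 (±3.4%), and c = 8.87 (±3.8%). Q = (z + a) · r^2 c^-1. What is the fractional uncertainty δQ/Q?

Let u = z + a = 387. δu = √(δz² + δa²) = √(679 + 64.7) = 27.3, so δu/u = 0.0705.
Q is then a monomial in u, r, c:
δQ/Q = √((δu/u)² + (2·δr/r)² + (-1·δc/c)²) = √(0.00496 + 0.00462 + 0.00144) = 0.105

0.105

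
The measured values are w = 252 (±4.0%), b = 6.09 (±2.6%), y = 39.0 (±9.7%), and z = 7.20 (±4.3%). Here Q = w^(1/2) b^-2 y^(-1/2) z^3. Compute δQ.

Since Q is a product/quotient, work with relative uncertainties:
  (½·δw/w)² = (0.5×0.0400)² = 0.000400;  (-2·δb/b)² = (-2×0.0260)² = 0.00270;  (−½·δy/y)² = (-0.5×0.0970)² = 0.00235;  (3·δz/z)² = (3×0.0430)² = 0.0166
δQ/Q = √(0.0221) = 0.149
Q = 25.6, so δQ = 0.149 × 25.6 = 3.80.

3.80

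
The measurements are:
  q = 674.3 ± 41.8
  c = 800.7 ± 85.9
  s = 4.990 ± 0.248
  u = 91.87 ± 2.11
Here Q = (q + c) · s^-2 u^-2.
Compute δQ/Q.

Let w = q + c = 1475. δw = √(δq² + δc²) = √(1750 + 7380) = 95.5, so δw/w = 0.0648.
Q is then a monomial in w, s, u:
δQ/Q = √((δw/w)² + (-2·δs/s)² + (-2·δu/u)²) = √(0.00419 + 0.00988 + 0.00211) = 0.127

0.127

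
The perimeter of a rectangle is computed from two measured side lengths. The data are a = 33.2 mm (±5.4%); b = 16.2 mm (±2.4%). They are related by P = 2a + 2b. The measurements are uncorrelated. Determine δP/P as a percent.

3.71%

For a sum/difference, combine absolute errors in quadrature:
  (2·δa)² = 12.9;  (2·δb)² = 0.605
δP = √(13.5) = 3.67 mm
P = 98.8 mm, so δP/P = 3.67/98.8 = 0.0371.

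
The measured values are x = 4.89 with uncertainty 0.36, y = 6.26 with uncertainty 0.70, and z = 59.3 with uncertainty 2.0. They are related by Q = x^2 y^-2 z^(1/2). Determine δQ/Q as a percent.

Relative error in a monomial: (δQ/Q)² = Σ (nᵢ · δxᵢ/xᵢ)².
  (2·δx/x)² = (2×0.0736)² = 0.0217;  (-2·δy/y)² = (-2×0.112)² = 0.0500;  (½·δz/z)² = (0.5×0.0337)² = 0.000284
δQ/Q = √(0.0720) = 0.268

26.8%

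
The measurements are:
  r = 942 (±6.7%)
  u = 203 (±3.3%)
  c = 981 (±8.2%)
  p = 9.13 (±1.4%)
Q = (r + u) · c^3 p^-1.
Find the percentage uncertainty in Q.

25.3%

Let w = r + u = 1140. δw = √(δr² + δu²) = √(3980 + 44.9) = 63.5, so δw/w = 0.0554.
Q is then a monomial in w, c, p:
δQ/Q = √((δw/w)² + (3·δc/c)² + (-1·δp/p)²) = √(0.00307 + 0.0605 + 0.000196) = 0.253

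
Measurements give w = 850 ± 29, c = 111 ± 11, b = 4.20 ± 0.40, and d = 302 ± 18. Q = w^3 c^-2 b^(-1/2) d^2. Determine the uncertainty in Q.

5.71e+08

Q is a product of powers, so relative uncertainties combine in quadrature:
  (3·δw/w)² = (3×0.0341)² = 0.0105;  (-2·δc/c)² = (-2×0.0991)² = 0.0393;  (−½·δb/b)² = (-0.5×0.0952)² = 0.00227;  (2·δd/d)² = (2×0.0596)² = 0.0142
δQ/Q = √(0.0662) = 0.257
Q = 2.22e+09, so δQ = 0.257 × 2.22e+09 = 5.71e+08.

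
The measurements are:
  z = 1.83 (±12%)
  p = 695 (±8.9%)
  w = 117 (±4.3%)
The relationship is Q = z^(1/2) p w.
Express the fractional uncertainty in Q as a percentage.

Q is a product of powers, so relative uncertainties combine in quadrature:
  (½·δz/z)² = (0.5×0.120)² = 0.00360;  (1·δp/p)² = (1×0.0890)² = 0.00792;  (1·δw/w)² = (1×0.0430)² = 0.00185
δQ/Q = √(0.0134) = 0.116

11.6%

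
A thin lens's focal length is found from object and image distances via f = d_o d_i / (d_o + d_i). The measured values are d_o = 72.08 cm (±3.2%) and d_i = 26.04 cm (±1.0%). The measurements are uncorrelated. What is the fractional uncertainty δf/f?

0.0112

∂f/∂d_o = (d_i/(d_o+d_i))² = 0.0704;  ∂f/∂d_i = (d_o/(d_o+d_i))² = 0.540
δf = √((∂f/∂d_o · δd_o)² + (∂f/∂d_i · δd_i)²) = √(0.0264 + 0.0197) = 0.215 cm
f = 19.13 cm, so δf/f = 0.215/19.13 = 0.0112.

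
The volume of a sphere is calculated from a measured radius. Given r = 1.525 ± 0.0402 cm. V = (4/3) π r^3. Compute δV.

1.17 cm^3

V is a product of powers, so relative uncertainties combine in quadrature:
  (3·δr/r)² = (3×0.0264)² = 0.00625
δV/V = √(0.00625) = 0.0791
V = 14.86 cm^3, so δV = 0.0791 × 14.86 = 1.17 cm^3.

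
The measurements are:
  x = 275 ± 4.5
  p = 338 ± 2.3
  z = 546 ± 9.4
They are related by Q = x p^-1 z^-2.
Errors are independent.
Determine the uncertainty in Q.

1.06e-07

Each factor contributes (exponent × relative error)² to (δQ/Q)²:
  (1·δx/x)² = (1×0.0164)² = 0.000268;  (-1·δp/p)² = (-1×0.00680)² = 4.63e-05;  (-2·δz/z)² = (-2×0.0172)² = 0.00119
δQ/Q = √(0.00150) = 0.0387
Q = 2.73e-06, so δQ = 0.0387 × 2.73e-06 = 1.06e-07.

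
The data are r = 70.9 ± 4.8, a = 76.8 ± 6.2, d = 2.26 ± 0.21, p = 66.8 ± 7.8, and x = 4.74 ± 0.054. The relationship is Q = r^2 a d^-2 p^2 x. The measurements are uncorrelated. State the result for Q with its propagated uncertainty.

Relative error in a monomial: (δQ/Q)² = Σ (nᵢ · δxᵢ/xᵢ)².
  (2·δr/r)² = (2×0.0677)² = 0.0183;  (1·δa/a)² = (1×0.0807)² = 0.00652;  (-2·δd/d)² = (-2×0.0929)² = 0.0345;  (2·δp/p)² = (2×0.117)² = 0.0545;  (1·δx/x)² = (1×0.0114)² = 0.000130
δQ/Q = √(0.114) = 0.338
Q = 1.6e+09, so δQ = 0.338 × 1.6e+09 = 5.4e+08.

(1.60 ± 0.540) × 10^9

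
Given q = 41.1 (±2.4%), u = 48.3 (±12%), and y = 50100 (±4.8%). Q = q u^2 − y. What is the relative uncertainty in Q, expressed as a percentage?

50.8%

Let p = q·u^2 = 95900. δp/p = √((1·δq/q)² + (2·δu/u)²) = √(0.000576 + 0.0576) = 0.241, so δp = 23100.
Q = p − y: δQ = √(δp² + δy²) = √(5.35e+08 + 5.78e+06) = 23300
Q = 45800, so δQ/Q = 23300/45800 = 0.508.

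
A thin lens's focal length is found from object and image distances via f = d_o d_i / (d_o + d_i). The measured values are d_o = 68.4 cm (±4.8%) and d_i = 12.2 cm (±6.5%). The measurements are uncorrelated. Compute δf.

0.576 cm

∂f/∂d_o = (d_i/(d_o+d_i))² = 0.0229;  ∂f/∂d_i = (d_o/(d_o+d_i))² = 0.720
δf = √((∂f/∂d_o · δd_o)² + (∂f/∂d_i · δd_i)²) = √(0.00566 + 0.326) = 0.576 cm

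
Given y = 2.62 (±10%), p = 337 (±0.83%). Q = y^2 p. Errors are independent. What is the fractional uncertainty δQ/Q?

Products/powers → add relative errors in quadrature, weighted by exponent:
  (2·δy/y)² = (2×0.100)² = 0.0400;  (1·δp/p)² = (1×0.00830)² = 6.89e-05
δQ/Q = √(0.0401) = 0.200

0.200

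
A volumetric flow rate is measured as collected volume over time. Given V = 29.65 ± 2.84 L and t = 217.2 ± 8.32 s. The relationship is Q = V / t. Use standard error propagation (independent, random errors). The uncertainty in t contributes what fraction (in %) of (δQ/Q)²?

13.8%

(δQ/Q)² = (1·δV/V)² + (-1·δt/t)²
  V term: (1×0.0958)² = 0.00917
  t term: (-1×0.0383)² = 0.00147
Total = 0.0106. Share from t = 0.00147/0.0106 = 0.138.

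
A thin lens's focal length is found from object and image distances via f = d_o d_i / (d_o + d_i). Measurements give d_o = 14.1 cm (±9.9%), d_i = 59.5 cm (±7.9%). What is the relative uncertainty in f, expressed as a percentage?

∂f/∂d_o = (d_i/(d_o+d_i))² = 0.654;  ∂f/∂d_i = (d_o/(d_o+d_i))² = 0.0367
δf = √((∂f/∂d_o · δd_o)² + (∂f/∂d_i · δd_i)²) = √(0.832 + 0.0298) = 0.928 cm
f = 11.4 cm, so δf/f = 0.928/11.4 = 0.0815.

8.15%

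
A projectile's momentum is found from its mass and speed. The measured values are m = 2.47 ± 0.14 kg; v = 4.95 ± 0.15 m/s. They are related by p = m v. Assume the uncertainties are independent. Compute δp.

0.786 kg·m/s

Since p is a product/quotient, work with relative uncertainties:
  (1·δm/m)² = (1×0.0567)² = 0.00321;  (1·δv/v)² = (1×0.0303)² = 0.000918
δp/p = √(0.00413) = 0.0643
p = 12.2 kg·m/s, so δp = 0.0643 × 12.2 = 0.786 kg·m/s.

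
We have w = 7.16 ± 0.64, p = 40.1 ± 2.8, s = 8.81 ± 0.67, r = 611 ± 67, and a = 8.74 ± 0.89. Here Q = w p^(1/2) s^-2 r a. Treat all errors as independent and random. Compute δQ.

730

Relative error in a monomial: (δQ/Q)² = Σ (nᵢ · δxᵢ/xᵢ)².
  (1·δw/w)² = (1×0.0894)² = 0.00799;  (½·δp/p)² = (0.5×0.0698)² = 0.00122;  (-2·δs/s)² = (-2×0.0760)² = 0.0231;  (1·δr/r)² = (1×0.110)² = 0.0120;  (1·δa/a)² = (1×0.102)² = 0.0104
δQ/Q = √(0.0547) = 0.234
Q = 3120, so δQ = 0.234 × 3120 = 730.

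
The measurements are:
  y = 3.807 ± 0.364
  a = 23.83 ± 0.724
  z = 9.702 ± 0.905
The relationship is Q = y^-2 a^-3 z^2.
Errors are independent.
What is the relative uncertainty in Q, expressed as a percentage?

28.2%

Since Q is a product/quotient, work with relative uncertainties:
  (-2·δy/y)² = (-2×0.0956)² = 0.0366;  (-3·δa/a)² = (-3×0.0304)² = 0.00831;  (2·δz/z)² = (2×0.0933)² = 0.0348
δQ/Q = √(0.0797) = 0.282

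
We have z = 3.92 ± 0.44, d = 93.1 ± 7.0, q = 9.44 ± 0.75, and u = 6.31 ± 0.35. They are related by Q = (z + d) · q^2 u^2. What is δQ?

71200

Let w = z + d = 97.0. δw = √(δz² + δd²) = √(0.194 + 49.0) = 7.01, so δw/w = 0.0723.
Q is then a monomial in w, q, u:
δQ/Q = √((δw/w)² + (2·δq/q)² + (2·δu/u)²) = √(0.00523 + 0.0252 + 0.0123) = 0.207
Q = 3.44e+05, so δQ = 0.207 × 3.44e+05 = 71200.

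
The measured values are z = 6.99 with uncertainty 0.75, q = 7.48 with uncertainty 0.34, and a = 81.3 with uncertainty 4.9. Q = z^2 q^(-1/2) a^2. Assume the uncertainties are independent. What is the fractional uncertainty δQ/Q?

Each factor contributes (exponent × relative error)² to (δQ/Q)²:
  (2·δz/z)² = (2×0.107)² = 0.0460;  (−½·δq/q)² = (-0.5×0.0455)² = 0.000517;  (2·δa/a)² = (2×0.0603)² = 0.0145
δQ/Q = √(0.0611) = 0.247

0.247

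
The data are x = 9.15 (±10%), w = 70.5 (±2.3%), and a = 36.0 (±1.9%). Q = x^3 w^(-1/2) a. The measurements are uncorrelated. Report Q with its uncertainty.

Each factor contributes (exponent × relative error)² to (δQ/Q)²:
  (3·δx/x)² = (3×0.100)² = 0.0900;  (−½·δw/w)² = (-0.5×0.0230)² = 0.000132;  (1·δa/a)² = (1×0.0190)² = 0.000361
δQ/Q = √(0.0905) = 0.301
Q = 3280, so δQ = 0.301 × 3280 = 988.

3280 ± 988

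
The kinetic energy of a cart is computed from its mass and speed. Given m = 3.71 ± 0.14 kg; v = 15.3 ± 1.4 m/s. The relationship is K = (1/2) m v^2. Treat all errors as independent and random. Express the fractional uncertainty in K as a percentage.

Products/powers → add relative errors in quadrature, weighted by exponent:
  (1·δm/m)² = (1×0.0377)² = 0.00142;  (2·δv/v)² = (2×0.0915)² = 0.0335
δK/K = √(0.0349) = 0.187

18.7%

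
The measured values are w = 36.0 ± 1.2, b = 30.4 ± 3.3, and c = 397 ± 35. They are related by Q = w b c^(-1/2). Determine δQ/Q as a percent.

12.2%

Each factor contributes (exponent × relative error)² to (δQ/Q)²:
  (1·δw/w)² = (1×0.0333)² = 0.00111;  (1·δb/b)² = (1×0.109)² = 0.0118;  (−½·δc/c)² = (-0.5×0.0882)² = 0.00194
δQ/Q = √(0.0148) = 0.122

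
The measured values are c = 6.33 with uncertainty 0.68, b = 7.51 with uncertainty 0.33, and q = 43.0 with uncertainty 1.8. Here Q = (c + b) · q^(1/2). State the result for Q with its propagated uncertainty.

90.8 ± 5.31

Let u = c + b = 13.8. δu = √(δc² + δb²) = √(0.462 + 0.109) = 0.756, so δu/u = 0.0546.
Q is then a monomial in u, q:
δQ/Q = √((δu/u)² + (½·δq/q)²) = √(0.00298 + 0.000438) = 0.0585
Q = 90.8, so δQ = 0.0585 × 90.8 = 5.31.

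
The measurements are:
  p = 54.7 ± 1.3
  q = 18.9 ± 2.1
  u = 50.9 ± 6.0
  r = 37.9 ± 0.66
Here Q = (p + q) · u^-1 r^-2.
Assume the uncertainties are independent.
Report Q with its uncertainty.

Let w = p + q = 73.6. δw = √(δp² + δq²) = √(1.69 + 4.41) = 2.47, so δw/w = 0.0336.
Q is then a monomial in w, u, r:
δQ/Q = √((δw/w)² + (-1·δu/u)² + (-2·δr/r)²) = √(0.00113 + 0.0139 + 0.00121) = 0.127
Q = 0.00101, so δQ = 0.127 × 0.00101 = 0.000128.

0.00101 ± 0.000128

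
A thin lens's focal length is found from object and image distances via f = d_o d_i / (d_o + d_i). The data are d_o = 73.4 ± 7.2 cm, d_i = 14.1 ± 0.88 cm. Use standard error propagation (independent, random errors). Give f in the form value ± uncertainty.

11.8 ± 0.647 cm

∂f/∂d_o = (d_i/(d_o+d_i))² = 0.0260;  ∂f/∂d_i = (d_o/(d_o+d_i))² = 0.704
δf = √((∂f/∂d_o · δd_o)² + (∂f/∂d_i · δd_i)²) = √(0.0350 + 0.383) = 0.647 cm
f = 11.8 cm.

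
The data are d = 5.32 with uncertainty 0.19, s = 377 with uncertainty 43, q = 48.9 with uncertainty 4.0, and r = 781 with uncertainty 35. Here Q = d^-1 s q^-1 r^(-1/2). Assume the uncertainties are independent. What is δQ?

0.00760

Products/powers → add relative errors in quadrature, weighted by exponent:
  (-1·δd/d)² = (-1×0.0357)² = 0.00128;  (1·δs/s)² = (1×0.114)² = 0.0130;  (-1·δq/q)² = (-1×0.0818)² = 0.00669;  (−½·δr/r)² = (-0.5×0.0448)² = 0.000502
δQ/Q = √(0.0215) = 0.147
Q = 0.0519, so δQ = 0.147 × 0.0519 = 0.00760.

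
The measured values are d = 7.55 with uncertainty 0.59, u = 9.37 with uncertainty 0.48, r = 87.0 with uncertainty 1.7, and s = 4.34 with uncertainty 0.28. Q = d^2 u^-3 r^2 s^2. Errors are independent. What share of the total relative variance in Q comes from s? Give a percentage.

(δQ/Q)² = (2·δd/d)² + (-3·δu/u)² + (2·δr/r)² + (2·δs/s)²
  d term: (2×0.0781)² = 0.0244
  u term: (-3×0.0512)² = 0.0236
  r term: (2×0.0195)² = 0.00153
  s term: (2×0.0645)² = 0.0166
Total = 0.0662. Share from s = 0.0166/0.0662 = 0.251.

25.1%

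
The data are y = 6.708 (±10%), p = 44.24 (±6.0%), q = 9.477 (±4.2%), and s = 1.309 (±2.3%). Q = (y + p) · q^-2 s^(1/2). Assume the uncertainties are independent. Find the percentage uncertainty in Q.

10.0%

Let u = y + p = 50.95. δu = √(δy² + δp²) = √(0.450 + 7.05) = 2.74, so δu/u = 0.0537.
Q is then a monomial in u, q, s:
δQ/Q = √((δu/u)² + (-2·δq/q)² + (½·δs/s)²) = √(0.00289 + 0.00706 + 0.000132) = 0.100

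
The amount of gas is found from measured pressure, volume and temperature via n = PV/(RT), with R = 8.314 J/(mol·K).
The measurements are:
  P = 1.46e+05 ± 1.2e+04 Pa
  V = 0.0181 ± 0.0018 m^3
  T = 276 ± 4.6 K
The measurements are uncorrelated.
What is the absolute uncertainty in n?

Since n is a product/quotient, work with relative uncertainties:
  (1·δP/P)² = (1×0.0822)² = 0.00676;  (1·δV/V)² = (1×0.0994)² = 0.00989;  (-1·δT/T)² = (-1×0.0167)² = 0.000278
δn/n = √(0.0169) = 0.130
n = 1.15 mol, so δn = 0.130 × 1.15 = 0.150 mol.

0.150 mol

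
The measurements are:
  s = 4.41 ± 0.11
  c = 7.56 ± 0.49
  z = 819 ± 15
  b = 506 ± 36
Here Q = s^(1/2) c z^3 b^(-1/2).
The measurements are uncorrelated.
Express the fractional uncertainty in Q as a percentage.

9.30%

Products/powers → add relative errors in quadrature, weighted by exponent:
  (½·δs/s)² = (0.5×0.0249)² = 0.000156;  (1·δc/c)² = (1×0.0648)² = 0.00420;  (3·δz/z)² = (3×0.0183)² = 0.00302;  (−½·δb/b)² = (-0.5×0.0711)² = 0.00127
δQ/Q = √(0.00864) = 0.0930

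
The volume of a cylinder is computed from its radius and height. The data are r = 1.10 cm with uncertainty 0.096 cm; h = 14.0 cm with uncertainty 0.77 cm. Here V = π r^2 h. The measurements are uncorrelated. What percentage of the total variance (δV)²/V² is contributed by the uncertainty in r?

91.0%

(δV/V)² = (2·δr/r)² + (1·δh/h)²
  r term: (2×0.0873)² = 0.0305
  h term: (1×0.0550)² = 0.00302
Total = 0.0335. Share from r = 0.0305/0.0335 = 0.910.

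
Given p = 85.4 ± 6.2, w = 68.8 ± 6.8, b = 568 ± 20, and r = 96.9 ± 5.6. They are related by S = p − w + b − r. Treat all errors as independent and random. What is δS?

S is a linear combination, so absolute uncertainties add in quadrature:
  (δp)² = 38.4;  (δw)² = 46.2;  (δb)² = 400;  (δr)² = 31.4
δS = √(516) = 22.7

22.7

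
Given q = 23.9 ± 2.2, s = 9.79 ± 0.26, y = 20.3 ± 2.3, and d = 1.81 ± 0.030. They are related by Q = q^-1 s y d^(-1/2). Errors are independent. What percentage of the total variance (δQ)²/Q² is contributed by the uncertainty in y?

(δQ/Q)² = (-1·δq/q)² + (1·δs/s)² + (1·δy/y)² + (−½·δd/d)²
  q term: (-1×0.0921)² = 0.00847
  s term: (1×0.0266)² = 0.000705
  y term: (1×0.113)² = 0.0128
  d term: (-0.5×0.0166)² = 6.87e-05
Total = 0.0221. Share from y = 0.0128/0.0221 = 0.581.

58.1%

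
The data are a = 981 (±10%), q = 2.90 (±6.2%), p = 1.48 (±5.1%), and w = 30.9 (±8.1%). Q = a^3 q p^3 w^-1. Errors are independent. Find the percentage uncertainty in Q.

Each factor contributes (exponent × relative error)² to (δQ/Q)²:
  (3·δa/a)² = (3×0.100)² = 0.0900;  (1·δq/q)² = (1×0.0620)² = 0.00384;  (3·δp/p)² = (3×0.0510)² = 0.0234;  (-1·δw/w)² = (-1×0.0810)² = 0.00656
δQ/Q = √(0.124) = 0.352

35.2%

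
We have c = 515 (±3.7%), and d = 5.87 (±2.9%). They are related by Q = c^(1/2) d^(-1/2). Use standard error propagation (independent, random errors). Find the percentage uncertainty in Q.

2.35%

For a monomial Q ∝ c^(1/2), d^(-1/2), fractional errors add in quadrature:
  (½·δc/c)² = (0.5×0.0370)² = 0.000342;  (−½·δd/d)² = (-0.5×0.0290)² = 0.000210
δQ/Q = √(0.000553) = 0.0235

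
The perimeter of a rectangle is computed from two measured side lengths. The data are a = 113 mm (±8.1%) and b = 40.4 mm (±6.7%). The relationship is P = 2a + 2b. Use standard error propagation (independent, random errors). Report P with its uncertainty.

307 ± 19.1 mm

For a sum/difference, combine absolute errors in quadrature:
  (2·δa)² = 335;  (2·δb)² = 29.3
δP = √(364) = 19.1 mm
P = 307 mm.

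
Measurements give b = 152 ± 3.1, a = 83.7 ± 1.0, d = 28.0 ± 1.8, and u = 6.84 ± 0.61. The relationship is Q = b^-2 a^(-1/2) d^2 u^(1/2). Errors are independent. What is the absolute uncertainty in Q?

Products/powers → add relative errors in quadrature, weighted by exponent:
  (-2·δb/b)² = (-2×0.0204)² = 0.00166;  (−½·δa/a)² = (-0.5×0.0119)² = 3.57e-05;  (2·δd/d)² = (2×0.0643)² = 0.0165;  (½·δu/u)² = (0.5×0.0892)² = 0.00199
δQ/Q = √(0.0202) = 0.142
Q = 0.00970, so δQ = 0.142 × 0.00970 = 0.00138.

0.00138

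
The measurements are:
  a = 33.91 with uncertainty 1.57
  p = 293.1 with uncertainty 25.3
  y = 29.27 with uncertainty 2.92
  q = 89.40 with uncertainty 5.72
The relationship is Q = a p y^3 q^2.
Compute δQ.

6.77e+11

For a monomial Q ∝ a, p, y^3, q^2, fractional errors add in quadrature:
  (1·δa/a)² = (1×0.0463)² = 0.00214;  (1·δp/p)² = (1×0.0863)² = 0.00745;  (3·δy/y)² = (3×0.0998)² = 0.0896;  (2·δq/q)² = (2×0.0640)² = 0.0164
δQ/Q = √(0.116) = 0.340
Q = 1.992e+12, so δQ = 0.340 × 1.992e+12 = 6.77e+11.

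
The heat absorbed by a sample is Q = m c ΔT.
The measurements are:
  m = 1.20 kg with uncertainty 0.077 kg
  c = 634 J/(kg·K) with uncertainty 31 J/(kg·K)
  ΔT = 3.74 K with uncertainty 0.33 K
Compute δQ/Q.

0.120

Each factor contributes (exponent × relative error)² to (δQ/Q)²:
  (1·δm/m)² = (1×0.0642)² = 0.00412;  (1·δc/c)² = (1×0.0489)² = 0.00239;  (1·δΔT/ΔT)² = (1×0.0882)² = 0.00779
δQ/Q = √(0.0143) = 0.120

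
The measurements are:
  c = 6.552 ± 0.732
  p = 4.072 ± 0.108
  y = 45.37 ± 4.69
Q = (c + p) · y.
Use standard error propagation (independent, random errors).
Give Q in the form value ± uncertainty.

482.0 ± 60.1

Let u = c + p = 10.62. δu = √(δc² + δp²) = √(0.536 + 0.0117) = 0.740, so δu/u = 0.0696.
Q is then a monomial in u, y:
δQ/Q = √((δu/u)² + (1·δy/y)²) = √(0.00485 + 0.0107) = 0.125
Q = 482.0, so δQ = 0.125 × 482.0 = 60.1.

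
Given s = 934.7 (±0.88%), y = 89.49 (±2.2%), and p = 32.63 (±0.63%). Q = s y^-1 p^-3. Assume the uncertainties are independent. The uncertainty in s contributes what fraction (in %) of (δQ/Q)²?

8.43%

(δQ/Q)² = (1·δs/s)² + (-1·δy/y)² + (-3·δp/p)²
  s term: (1×0.00880)² = 7.74e-05
  y term: (-1×0.0220)² = 0.000484
  p term: (-3×0.00630)² = 0.000357
Total = 0.000919. Share from s = 7.74e-05/0.000919 = 0.0843.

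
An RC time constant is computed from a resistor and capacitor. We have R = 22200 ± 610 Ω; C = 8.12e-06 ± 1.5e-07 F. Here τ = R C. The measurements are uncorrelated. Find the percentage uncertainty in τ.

For a monomial τ ∝ R, C, fractional errors add in quadrature:
  (1·δR/R)² = (1×0.0275)² = 0.000755;  (1·δC/C)² = (1×0.0185)² = 0.000341
δτ/τ = √(0.00110) = 0.0331

3.31%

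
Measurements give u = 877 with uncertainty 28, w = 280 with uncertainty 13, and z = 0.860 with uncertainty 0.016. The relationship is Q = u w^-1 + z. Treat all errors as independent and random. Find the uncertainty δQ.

0.177

Let p = u·w^-1 = 3.13. δp/p = √((1·δu/u)² + (-1·δw/w)²) = √(0.00102 + 0.00216) = 0.0563, so δp = 0.176.
Q = p + z: δQ = √(δp² + δz²) = √(0.0311 + 0.000256) = 0.177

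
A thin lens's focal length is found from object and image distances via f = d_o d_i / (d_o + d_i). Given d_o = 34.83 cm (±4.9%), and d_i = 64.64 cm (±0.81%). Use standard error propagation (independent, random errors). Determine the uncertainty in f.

∂f/∂d_o = (d_i/(d_o+d_i))² = 0.422;  ∂f/∂d_i = (d_o/(d_o+d_i))² = 0.123
δf = √((∂f/∂d_o · δd_o)² + (∂f/∂d_i · δd_i)²) = √(0.519 + 0.00412) = 0.724 cm

0.724 cm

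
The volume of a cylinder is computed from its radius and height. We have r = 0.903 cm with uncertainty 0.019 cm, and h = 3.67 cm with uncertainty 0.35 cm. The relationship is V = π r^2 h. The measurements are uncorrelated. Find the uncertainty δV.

0.980 cm^3

Each factor contributes (exponent × relative error)² to (δV/V)²:
  (2·δr/r)² = (2×0.0210)² = 0.00177;  (1·δh/h)² = (1×0.0954)² = 0.00910
δV/V = √(0.0109) = 0.104
V = 9.40 cm^3, so δV = 0.104 × 9.40 = 0.980 cm^3.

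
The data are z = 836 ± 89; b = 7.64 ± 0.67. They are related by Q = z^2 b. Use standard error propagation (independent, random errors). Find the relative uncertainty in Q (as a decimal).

Q is a product of powers, so relative uncertainties combine in quadrature:
  (2·δz/z)² = (2×0.106)² = 0.0453;  (1·δb/b)² = (1×0.0877)² = 0.00769
δQ/Q = √(0.0530) = 0.230

0.230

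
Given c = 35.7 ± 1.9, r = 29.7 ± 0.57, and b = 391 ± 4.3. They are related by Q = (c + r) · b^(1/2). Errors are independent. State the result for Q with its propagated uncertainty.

1290 ± 39.9

Let u = c + r = 65.4. δu = √(δc² + δr²) = √(3.61 + 0.325) = 1.98, so δu/u = 0.0303.
Q is then a monomial in u, b:
δQ/Q = √((δu/u)² + (½·δb/b)²) = √(0.000920 + 3.02e-05) = 0.0308
Q = 1290, so δQ = 0.0308 × 1290 = 39.9.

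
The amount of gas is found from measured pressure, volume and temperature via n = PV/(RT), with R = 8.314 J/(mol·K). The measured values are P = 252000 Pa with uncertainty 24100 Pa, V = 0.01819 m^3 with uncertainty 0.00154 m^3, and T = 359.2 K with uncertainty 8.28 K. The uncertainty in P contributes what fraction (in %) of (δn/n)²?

(δn/n)² = (1·δP/P)² + (1·δV/V)² + (-1·δT/T)²
  P term: (1×0.0956)² = 0.00915
  V term: (1×0.0847)² = 0.00717
  T term: (-1×0.0231)² = 0.000531
Total = 0.0168. Share from P = 0.00915/0.0168 = 0.543.

54.3%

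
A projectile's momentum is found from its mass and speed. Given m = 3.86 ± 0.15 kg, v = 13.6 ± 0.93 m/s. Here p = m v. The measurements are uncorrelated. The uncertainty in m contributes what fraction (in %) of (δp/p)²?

24.4%

(δp/p)² = (1·δm/m)² + (1·δv/v)²
  m term: (1×0.0389)² = 0.00151
  v term: (1×0.0684)² = 0.00468
Total = 0.00619. Share from m = 0.00151/0.00619 = 0.244.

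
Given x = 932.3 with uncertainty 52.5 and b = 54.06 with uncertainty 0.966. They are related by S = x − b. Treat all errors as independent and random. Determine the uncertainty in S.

52.5

S is a linear combination, so absolute uncertainties add in quadrature:
  (δx)² = 2760;  (δb)² = 0.933
δS = √(2760) = 52.5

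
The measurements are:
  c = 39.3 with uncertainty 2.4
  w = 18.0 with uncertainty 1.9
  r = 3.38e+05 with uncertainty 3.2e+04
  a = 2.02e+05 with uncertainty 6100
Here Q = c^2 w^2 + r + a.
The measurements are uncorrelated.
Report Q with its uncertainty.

(1.04 ± 0.126) × 10^6

Let p = c^2·w^2 = 5e+05. δp/p = √((2·δc/c)² + (2·δw/w)²) = √(0.0149 + 0.0446) = 0.244, so δp = 1.22e+05.
Q = p + r + a: δQ = √(δp² + δr² + δa²) = √(1.49e+10 + 1.02e+09 + 3.72e+07) = 1.26e+05
Q = 1.04e+06.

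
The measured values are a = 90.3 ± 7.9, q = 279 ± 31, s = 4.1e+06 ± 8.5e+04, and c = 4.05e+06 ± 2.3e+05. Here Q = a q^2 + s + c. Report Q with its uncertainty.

(1.52 ± 0.170) × 10^7

Let p = a·q^2 = 7.03e+06. δp/p = √((1·δa/a)² + (2·δq/q)²) = √(0.00765 + 0.0494) = 0.239, so δp = 1.68e+06.
Q = p + s + c: δQ = √(δp² + δs² + δc²) = √(2.82e+12 + 7.22e+09 + 5.29e+10) = 1.7e+06
Q = 1.52e+07.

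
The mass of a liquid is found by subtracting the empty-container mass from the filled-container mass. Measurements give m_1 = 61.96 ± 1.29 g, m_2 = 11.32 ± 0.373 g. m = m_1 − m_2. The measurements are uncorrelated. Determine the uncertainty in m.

1.34 g

Sums and differences: (δm)² = Σ (cᵢ δxᵢ)².
  (δm_1)² = 1.66;  (δm_2)² = 0.139
δm = √(1.80) = 1.34 g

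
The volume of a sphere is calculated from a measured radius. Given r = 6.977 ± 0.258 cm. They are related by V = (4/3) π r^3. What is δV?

Since V is a product/quotient, work with relative uncertainties:
  (3·δr/r)² = (3×0.0370)² = 0.0123
δV/V = √(0.0123) = 0.111
V = 1423 cm^3, so δV = 0.111 × 1423 = 158 cm^3.

158 cm^3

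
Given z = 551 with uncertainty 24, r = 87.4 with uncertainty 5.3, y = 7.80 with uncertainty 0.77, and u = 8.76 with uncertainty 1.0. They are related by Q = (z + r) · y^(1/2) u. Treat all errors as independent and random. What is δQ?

2030

Let w = z + r = 638. δw = √(δz² + δr²) = √(576 + 28.1) = 24.6, so δw/w = 0.0385.
Q is then a monomial in w, y, u:
δQ/Q = √((δw/w)² + (½·δy/y)² + (1·δu/u)²) = √(0.00148 + 0.00244 + 0.0130) = 0.130
Q = 15600, so δQ = 0.130 × 15600 = 2030.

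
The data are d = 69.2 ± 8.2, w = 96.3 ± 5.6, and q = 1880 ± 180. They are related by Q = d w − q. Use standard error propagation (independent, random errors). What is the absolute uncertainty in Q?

898

Let p = d·w = 6660. δp/p = √((1·δd/d)² + (1·δw/w)²) = √(0.0140 + 0.00338) = 0.132, so δp = 880.
Q = p − q: δQ = √(δp² + δq²) = √(7.74e+05 + 32400) = 898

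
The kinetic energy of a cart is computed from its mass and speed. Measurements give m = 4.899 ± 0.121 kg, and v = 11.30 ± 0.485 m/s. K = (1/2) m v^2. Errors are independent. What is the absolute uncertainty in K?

27.9 J

Since K is a product/quotient, work with relative uncertainties:
  (1·δm/m)² = (1×0.0247)² = 0.000610;  (2·δv/v)² = (2×0.0429)² = 0.00737
δK/K = √(0.00798) = 0.0893
K = 312.8 J, so δK = 0.0893 × 312.8 = 27.9 J.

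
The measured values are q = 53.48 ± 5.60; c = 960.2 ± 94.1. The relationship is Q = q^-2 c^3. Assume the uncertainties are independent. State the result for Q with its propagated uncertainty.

Since Q is a product/quotient, work with relative uncertainties:
  (-2·δq/q)² = (-2×0.105)² = 0.0439;  (3·δc/c)² = (3×0.0980)² = 0.0864
δQ/Q = √(0.130) = 0.361
Q = 309500, so δQ = 0.361 × 309500 = 1.12e+05.

(3.095 ± 1.12) × 10^5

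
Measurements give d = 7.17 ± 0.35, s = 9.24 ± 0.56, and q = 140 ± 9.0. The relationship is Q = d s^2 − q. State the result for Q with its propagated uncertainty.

472 ± 80.5

Let p = d·s^2 = 612. δp/p = √((1·δd/d)² + (2·δs/s)²) = √(0.00238 + 0.0147) = 0.131, so δp = 80.0.
Q = p − q: δQ = √(δp² + δq²) = √(6400 + 81.0) = 80.5
Q = 472.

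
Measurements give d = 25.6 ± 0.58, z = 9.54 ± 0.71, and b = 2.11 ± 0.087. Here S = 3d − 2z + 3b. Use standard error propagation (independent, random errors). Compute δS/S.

S is a linear combination, so absolute uncertainties add in quadrature:
  (3·δd)² = 3.03;  (2·δz)² = 2.02;  (3·δb)² = 0.0681
δS = √(5.11) = 2.26
S = 64.1, so δS/S = 2.26/64.1 = 0.0353.

0.0353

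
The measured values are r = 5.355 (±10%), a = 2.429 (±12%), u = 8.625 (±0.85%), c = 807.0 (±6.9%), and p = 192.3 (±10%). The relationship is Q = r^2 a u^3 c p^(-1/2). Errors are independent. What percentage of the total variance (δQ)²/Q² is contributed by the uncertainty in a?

23.1%

(δQ/Q)² = (2·δr/r)² + (1·δa/a)² + (3·δu/u)² + (1·δc/c)² + (−½·δp/p)²
  r term: (2×0.100)² = 0.0400
  a term: (1×0.120)² = 0.0144
  u term: (3×0.00850)² = 0.000650
  c term: (1×0.0690)² = 0.00476
  p term: (-0.5×0.100)² = 0.00250
Total = 0.0623. Share from a = 0.0144/0.0623 = 0.231.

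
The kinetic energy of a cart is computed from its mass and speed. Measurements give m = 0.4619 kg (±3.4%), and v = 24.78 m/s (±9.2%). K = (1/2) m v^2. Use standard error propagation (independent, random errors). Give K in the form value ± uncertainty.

Since K is a product/quotient, work with relative uncertainties:
  (1·δm/m)² = (1×0.0340)² = 0.00116;  (2·δv/v)² = (2×0.0920)² = 0.0339
δK/K = √(0.0350) = 0.187
K = 141.8 J, so δK = 0.187 × 141.8 = 26.5 J.

141.8 ± 26.5 J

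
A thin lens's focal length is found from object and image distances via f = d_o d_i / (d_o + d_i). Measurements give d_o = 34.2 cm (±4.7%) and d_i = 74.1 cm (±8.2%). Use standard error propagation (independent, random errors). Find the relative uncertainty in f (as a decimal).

0.0413

∂f/∂d_o = (d_i/(d_o+d_i))² = 0.468;  ∂f/∂d_i = (d_o/(d_o+d_i))² = 0.0997
δf = √((∂f/∂d_o · δd_o)² + (∂f/∂d_i · δd_i)²) = √(0.566 + 0.367) = 0.966 cm
f = 23.4 cm, so δf/f = 0.966/23.4 = 0.0413.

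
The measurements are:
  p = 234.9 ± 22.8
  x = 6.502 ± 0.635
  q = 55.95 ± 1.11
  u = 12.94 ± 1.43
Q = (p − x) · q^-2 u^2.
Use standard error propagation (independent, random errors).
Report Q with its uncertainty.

Let w = p − x = 228.4. δw = √(δp² + δx²) = √(520 + 0.403) = 22.8, so δw/w = 0.0999.
Q is then a monomial in w, q, u:
δQ/Q = √((δw/w)² + (-2·δq/q)² + (2·δu/u)²) = √(0.00997 + 0.00157 + 0.0488) = 0.246
Q = 12.22, so δQ = 0.246 × 12.22 = 3.00.

12.22 ± 3.00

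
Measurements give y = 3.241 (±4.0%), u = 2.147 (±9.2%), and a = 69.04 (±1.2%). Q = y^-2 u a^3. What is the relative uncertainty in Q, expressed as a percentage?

12.7%

Since Q is a product/quotient, work with relative uncertainties:
  (-2·δy/y)² = (-2×0.0400)² = 0.00640;  (1·δu/u)² = (1×0.0920)² = 0.00846;  (3·δa/a)² = (3×0.0120)² = 0.00130
δQ/Q = √(0.0162) = 0.127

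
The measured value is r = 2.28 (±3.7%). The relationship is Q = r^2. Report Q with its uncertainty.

Q is a product of powers, so relative uncertainties combine in quadrature:
  (2·δr/r)² = (2×0.0370)² = 0.00548
δQ/Q = √(0.00548) = 0.0740
Q = 5.20, so δQ = 0.0740 × 5.20 = 0.385.

5.20 ± 0.385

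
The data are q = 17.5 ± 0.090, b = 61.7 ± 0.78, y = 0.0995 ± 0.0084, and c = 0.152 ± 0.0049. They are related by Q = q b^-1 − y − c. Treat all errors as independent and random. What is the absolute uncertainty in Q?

Let p = q·b^-1 = 0.284. δp/p = √((1·δq/q)² + (-1·δb/b)²) = √(2.64e-05 + 0.000160) = 0.0136, so δp = 0.00387.
Q = p − y − c: δQ = √(δp² + δy² + δc²) = √(1.5e-05 + 7.06e-05 + 2.4e-05) = 0.0105

0.0105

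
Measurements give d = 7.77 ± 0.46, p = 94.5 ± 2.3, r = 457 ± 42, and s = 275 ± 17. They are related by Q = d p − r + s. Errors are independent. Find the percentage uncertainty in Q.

Let w = d·p = 734. δw/w = √((1·δd/d)² + (1·δp/p)²) = √(0.00350 + 0.000592) = 0.0640, so δw = 47.0.
Q = w − r + s: δQ = √(δw² + δr² + δs²) = √(2210 + 1760 + 289) = 65.3
Q = 552, so δQ/Q = 65.3/552 = 0.118.

11.8%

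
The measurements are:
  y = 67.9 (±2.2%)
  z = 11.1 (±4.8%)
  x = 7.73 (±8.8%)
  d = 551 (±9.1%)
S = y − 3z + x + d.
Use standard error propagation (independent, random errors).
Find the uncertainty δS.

50.2

Sums and differences: (δS)² = Σ (cᵢ δxᵢ)².
  (δy)² = 2.23;  (3·δz)² = 2.55;  (δx)² = 0.463;  (δd)² = 2510
δS = √(2520) = 50.2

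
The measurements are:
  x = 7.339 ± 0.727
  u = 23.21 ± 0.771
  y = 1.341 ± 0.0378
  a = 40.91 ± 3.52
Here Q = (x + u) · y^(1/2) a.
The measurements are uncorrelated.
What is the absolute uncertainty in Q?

136

Let w = x + u = 30.55. δw = √(δx² + δu²) = √(0.529 + 0.594) = 1.06, so δw/w = 0.0347.
Q is then a monomial in w, y, a:
δQ/Q = √((δw/w)² + (½·δy/y)² + (1·δa/a)²) = √(0.00120 + 0.000199 + 0.00740) = 0.0938
Q = 1447, so δQ = 0.0938 × 1447 = 136.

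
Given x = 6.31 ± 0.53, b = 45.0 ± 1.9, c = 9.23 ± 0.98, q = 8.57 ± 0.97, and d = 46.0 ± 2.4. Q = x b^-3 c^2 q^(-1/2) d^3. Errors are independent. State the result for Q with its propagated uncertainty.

196 ± 60.7

For a monomial Q ∝ x, b^-3, c^2, q^(-1/2), d^3, fractional errors add in quadrature:
  (1·δx/x)² = (1×0.0840)² = 0.00705;  (-3·δb/b)² = (-3×0.0422)² = 0.0160;  (2·δc/c)² = (2×0.106)² = 0.0451;  (−½·δq/q)² = (-0.5×0.113)² = 0.00320;  (3·δd/d)² = (3×0.0522)² = 0.0245
δQ/Q = √(0.0959) = 0.310
Q = 196, so δQ = 0.310 × 196 = 60.7.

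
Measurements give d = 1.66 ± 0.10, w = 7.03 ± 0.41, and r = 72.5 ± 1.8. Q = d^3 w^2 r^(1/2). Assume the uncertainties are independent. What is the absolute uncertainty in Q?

415

Q is a product of powers, so relative uncertainties combine in quadrature:
  (3·δd/d)² = (3×0.0602)² = 0.0327;  (2·δw/w)² = (2×0.0583)² = 0.0136;  (½·δr/r)² = (0.5×0.0248)² = 0.000154
δQ/Q = √(0.0464) = 0.215
Q = 1920, so δQ = 0.215 × 1920 = 415.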